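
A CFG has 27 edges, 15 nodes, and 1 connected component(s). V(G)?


Formula: V(G) = E - N + 2P
V(G) = 27 - 15 + 2*1
V(G) = 12 + 2
V(G) = 14

14


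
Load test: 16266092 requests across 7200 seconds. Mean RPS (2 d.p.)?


Formula: throughput = requests / seconds
throughput = 16266092 / 7200
throughput = 2259.18 requests/second

2259.18 requests/second


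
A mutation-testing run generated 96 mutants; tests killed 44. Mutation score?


Mutation score = killed / total * 100
Mutation score = 44 / 96 * 100
Mutation score = 45.83%

45.83%


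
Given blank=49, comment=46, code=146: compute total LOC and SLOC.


Total LOC = blank + comment + code
Total LOC = 49 + 46 + 146 = 241
SLOC (source only) = code = 146

Total LOC: 241, SLOC: 146


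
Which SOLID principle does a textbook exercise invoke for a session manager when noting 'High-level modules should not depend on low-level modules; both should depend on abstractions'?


This describes the Dependency Inversion Principle (DIP)

Dependency Inversion Principle (DIP)


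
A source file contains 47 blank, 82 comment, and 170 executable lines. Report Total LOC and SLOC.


Total LOC = blank + comment + code
Total LOC = 47 + 82 + 170 = 299
SLOC (source only) = code = 170

Total LOC: 299, SLOC: 170


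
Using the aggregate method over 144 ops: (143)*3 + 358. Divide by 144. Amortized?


Formula: Amortized cost = Total cost / Operations
Total cost = (143 * 3) + (1 * 358)
Total cost = 429 + 358 = 787
Amortized = 787 / 144 = 5.4653

5.4653


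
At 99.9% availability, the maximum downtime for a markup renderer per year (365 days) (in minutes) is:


Formula: allowed downtime = period * (100 - SLA) / 100
Period (year (365 days)) = 525600 minutes
Unavailability fraction = (100 - 99.9) / 100
Allowed downtime = 525600 * (100 - 99.9) / 100
Allowed downtime = 525.6 minutes

525.6 minutes


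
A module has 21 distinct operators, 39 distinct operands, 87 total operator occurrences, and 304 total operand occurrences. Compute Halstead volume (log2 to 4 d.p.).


Formula: V = N * log2(η), where N = N1 + N2 and η = η1 + η2
η = 21 + 39 = 60
N = 87 + 304 = 391
log2(60) ≈ 5.9069
V = 391 * 5.9069 = 2309.60

2309.60


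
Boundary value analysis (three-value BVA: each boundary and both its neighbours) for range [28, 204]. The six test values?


Range: [28, 204]
Boundaries: just below min, min, min+1, max-1, max, just above max
Values: [27, 28, 29, 203, 204, 205]

[27, 28, 29, 203, 204, 205]


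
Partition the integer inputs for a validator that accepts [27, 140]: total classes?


Valid range: [27, 140]
Class 1: x < 27 — invalid
Class 2: 27 ≤ x ≤ 140 — valid
Class 3: x > 140 — invalid
Total equivalence classes: 3

3 equivalence classes


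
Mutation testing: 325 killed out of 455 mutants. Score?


Mutation score = killed / total * 100
Mutation score = 325 / 455 * 100
Mutation score = 71.43%

71.43%


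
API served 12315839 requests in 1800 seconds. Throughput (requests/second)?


Formula: throughput = requests / seconds
throughput = 12315839 / 1800
throughput = 6842.13 requests/second

6842.13 requests/second


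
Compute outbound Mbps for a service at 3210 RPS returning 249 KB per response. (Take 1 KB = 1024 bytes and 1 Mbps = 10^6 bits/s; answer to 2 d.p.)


Formula: Mbps = payload_bytes * RPS * 8 / 1e6
Payload per request = 249 KB = 249 * 1024 = 254976 bytes
Total bytes/sec = 254976 * 3210 = 818472960
Total bits/sec = 818472960 * 8 = 6547783680
Mbps = 6547783680 / 1e6 = 6547.78

6547.78 Mbps


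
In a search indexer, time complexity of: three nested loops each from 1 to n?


Reasoning: three levels of nesting over n
Complexity: O(n^3)

O(n^3)


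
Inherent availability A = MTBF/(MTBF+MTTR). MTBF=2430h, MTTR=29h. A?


Availability = MTBF / (MTBF + MTTR)
Availability = 2430 / (2430 + 29)
Availability = 2430 / 2459
Availability = 98.8207%

98.8207%


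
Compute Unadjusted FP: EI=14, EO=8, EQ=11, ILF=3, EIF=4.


UFP = EI*4 + EO*5 + EQ*4 + ILF*10 + EIF*7
UFP = 14*4 + 8*5 + 11*4 + 3*10 + 4*7
UFP = 56 + 40 + 44 + 30 + 28
UFP = 198

198


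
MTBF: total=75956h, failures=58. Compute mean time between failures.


Formula: MTBF = Total operating time / Number of failures
MTBF = 75956 / 58
MTBF = 1309.59 hours

1309.59 hours


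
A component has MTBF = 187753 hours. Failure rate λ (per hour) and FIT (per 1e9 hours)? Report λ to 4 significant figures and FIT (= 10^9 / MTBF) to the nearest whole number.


Formula: λ = 1 / MTBF; FIT = λ × 1e9 = 1e9 / MTBF
λ = 1 / 187753 ≈ 5.326e-06 failures/hour
FIT = 1e9 / 187753 ≈ 5326 failures per 1e9 hours (nearest whole number)

λ = 5.326e-06 /h, FIT = 5326


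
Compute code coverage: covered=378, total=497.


Coverage = covered / total * 100
Coverage = 378 / 497 * 100
Coverage = 76.06%

76.06%


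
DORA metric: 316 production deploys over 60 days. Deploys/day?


Formula: deployments per day = releases / days
= 316 / 60
= 5.267 deploys/day
(equivalently, 36.87 deploys/week)

5.267 deploys/day


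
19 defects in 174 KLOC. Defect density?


Defect density = defects / KLOC
Defect density = 19 / 174
Defect density = 0.109 defects/KLOC

0.109 defects/KLOC


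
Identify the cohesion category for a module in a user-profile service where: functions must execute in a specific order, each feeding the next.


Reasoning: Output of one is input to next
Type: Sequential cohesion

Sequential cohesion


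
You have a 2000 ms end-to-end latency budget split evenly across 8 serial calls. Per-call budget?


Formula: per_stage = total_budget / stages
per_stage = 2000 / 8
per_stage = 250.0 ms

250.0 ms


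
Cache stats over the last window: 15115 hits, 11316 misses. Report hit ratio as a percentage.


Formula: hit rate = hits / (hits + misses) * 100
hit rate = 15115 / (15115 + 11316) * 100
hit rate = 15115 / 26431 * 100
hit rate = 57.19%

57.19%


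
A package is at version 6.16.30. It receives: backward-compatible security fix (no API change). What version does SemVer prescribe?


Current: 6.16.30
Change category: 'backward-compatible security fix (no API change)' → patch bump
SemVer rule: patch bump → increment PATCH (MAJOR and MINOR unchanged)
New: 6.16.31

6.16.31


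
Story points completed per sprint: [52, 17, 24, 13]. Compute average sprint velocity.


Formula: Avg velocity = Total points / Number of sprints
Points: [52, 17, 24, 13]
Sum = 52 + 17 + 24 + 13 = 106
Avg velocity = 106 / 4 = 26.5 points/sprint

26.5 points/sprint


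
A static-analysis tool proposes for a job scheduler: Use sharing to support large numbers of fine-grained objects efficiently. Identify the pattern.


This matches the Flyweight pattern

Flyweight


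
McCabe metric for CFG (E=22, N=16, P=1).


Formula: V(G) = E - N + 2P
V(G) = 22 - 16 + 2*1
V(G) = 6 + 2
V(G) = 8

8


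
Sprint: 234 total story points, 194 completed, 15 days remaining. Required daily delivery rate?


Formula: Required rate = Remaining points / Days left
Remaining = 234 - 194 = 40 points
Required rate = 40 / 15 = 2.67 points/day

2.67 points/day


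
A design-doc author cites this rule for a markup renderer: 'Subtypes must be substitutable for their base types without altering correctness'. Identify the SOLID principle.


This describes the Liskov Substitution Principle (LSP)

Liskov Substitution Principle (LSP)


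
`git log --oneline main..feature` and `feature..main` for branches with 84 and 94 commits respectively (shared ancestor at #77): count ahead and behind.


Common ancestor: commit #77
feature commits after divergence: 84 - 77 = 7
main commits after divergence: 94 - 77 = 17
feature is 7 commits ahead of main
main is 17 commits ahead of feature

feature ahead: 7, main ahead: 17


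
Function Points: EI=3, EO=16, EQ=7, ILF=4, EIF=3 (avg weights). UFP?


UFP = EI*4 + EO*5 + EQ*4 + ILF*10 + EIF*7
UFP = 3*4 + 16*5 + 7*4 + 4*10 + 3*7
UFP = 12 + 80 + 28 + 40 + 21
UFP = 181

181


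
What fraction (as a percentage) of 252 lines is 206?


Coverage = covered / total * 100
Coverage = 206 / 252 * 100
Coverage = 81.75%

81.75%


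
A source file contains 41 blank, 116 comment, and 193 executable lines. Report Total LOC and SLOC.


Total LOC = blank + comment + code
Total LOC = 41 + 116 + 193 = 350
SLOC (source only) = code = 193

Total LOC: 350, SLOC: 193


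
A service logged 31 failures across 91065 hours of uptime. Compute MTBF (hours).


Formula: MTBF = Total operating time / Number of failures
MTBF = 91065 / 31
MTBF = 2937.58 hours

2937.58 hours


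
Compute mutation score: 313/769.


Mutation score = killed / total * 100
Mutation score = 313 / 769 * 100
Mutation score = 40.7%

40.7%


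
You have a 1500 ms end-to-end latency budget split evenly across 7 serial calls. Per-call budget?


Formula: per_stage = total_budget / stages
per_stage = 1500 / 7
per_stage = 214.29 ms

214.29 ms


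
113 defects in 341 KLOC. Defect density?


Defect density = defects / KLOC
Defect density = 113 / 341
Defect density = 0.331 defects/KLOC

0.331 defects/KLOC


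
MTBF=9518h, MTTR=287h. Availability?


Availability = MTBF / (MTBF + MTTR)
Availability = 9518 / (9518 + 287)
Availability = 9518 / 9805
Availability = 97.0729%

97.0729%


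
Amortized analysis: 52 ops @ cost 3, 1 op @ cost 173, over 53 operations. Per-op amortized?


Formula: Amortized cost = Total cost / Operations
Total cost = (52 * 3) + (1 * 173)
Total cost = 156 + 173 = 329
Amortized = 329 / 53 = 6.2075

6.2075


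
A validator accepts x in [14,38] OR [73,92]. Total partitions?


Valid ranges: [14,38] and [73,92]
Class 1: x < 14 — invalid
Class 2: 14 ≤ x ≤ 38 — valid
Class 3: 38 < x < 73 — invalid (gap between ranges)
Class 4: 73 ≤ x ≤ 92 — valid
Class 5: x > 92 — invalid
Total equivalence classes: 5

5 equivalence classes


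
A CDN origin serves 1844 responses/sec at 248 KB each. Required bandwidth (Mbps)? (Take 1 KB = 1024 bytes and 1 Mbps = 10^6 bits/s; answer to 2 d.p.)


Formula: Mbps = payload_bytes * RPS * 8 / 1e6
Payload per request = 248 KB = 248 * 1024 = 253952 bytes
Total bytes/sec = 253952 * 1844 = 468287488
Total bits/sec = 468287488 * 8 = 3746299904
Mbps = 3746299904 / 1e6 = 3746.3

3746.3 Mbps


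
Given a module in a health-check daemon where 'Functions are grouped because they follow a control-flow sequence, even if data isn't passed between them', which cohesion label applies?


Reasoning: Grouped by order of execution within a routine, not by data flow
Type: Procedural cohesion

Procedural cohesion


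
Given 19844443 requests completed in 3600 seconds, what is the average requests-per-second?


Formula: throughput = requests / seconds
throughput = 19844443 / 3600
throughput = 5512.35 requests/second

5512.35 requests/second


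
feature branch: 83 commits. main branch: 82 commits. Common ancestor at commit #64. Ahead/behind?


Common ancestor: commit #64
feature commits after divergence: 83 - 64 = 19
main commits after divergence: 82 - 64 = 18
feature is 19 commits ahead of main
main is 18 commits ahead of feature

feature ahead: 19, main ahead: 18


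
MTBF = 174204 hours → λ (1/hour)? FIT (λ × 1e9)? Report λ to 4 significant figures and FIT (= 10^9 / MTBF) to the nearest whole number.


Formula: λ = 1 / MTBF; FIT = λ × 1e9 = 1e9 / MTBF
λ = 1 / 174204 ≈ 5.740e-06 failures/hour
FIT = 1e9 / 174204 ≈ 5740 failures per 1e9 hours (nearest whole number)

λ = 5.740e-06 /h, FIT = 5740


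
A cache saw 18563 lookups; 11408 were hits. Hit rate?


Formula: hit rate = hits / (hits + misses) * 100
hit rate = 11408 / (11408 + 7155) * 100
hit rate = 11408 / 18563 * 100
hit rate = 61.46%

61.46%


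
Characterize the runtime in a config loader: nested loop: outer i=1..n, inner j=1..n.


Reasoning: n iterations times n iterations
Complexity: O(n^2)

O(n^2)


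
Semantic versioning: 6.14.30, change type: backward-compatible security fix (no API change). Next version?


Current: 6.14.30
Change category: 'backward-compatible security fix (no API change)' → patch bump
SemVer rule: patch bump → increment PATCH (MAJOR and MINOR unchanged)
New: 6.14.31

6.14.31


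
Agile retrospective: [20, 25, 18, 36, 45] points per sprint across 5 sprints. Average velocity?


Formula: Avg velocity = Total points / Number of sprints
Points: [20, 25, 18, 36, 45]
Sum = 20 + 25 + 18 + 36 + 45 = 144
Avg velocity = 144 / 5 = 28.8 points/sprint

28.8 points/sprint


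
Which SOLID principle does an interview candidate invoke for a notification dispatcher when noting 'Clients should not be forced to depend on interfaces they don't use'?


This describes the Interface Segregation Principle (ISP)

Interface Segregation Principle (ISP)


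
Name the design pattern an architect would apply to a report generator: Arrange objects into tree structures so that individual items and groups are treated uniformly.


This matches the Composite pattern

Composite


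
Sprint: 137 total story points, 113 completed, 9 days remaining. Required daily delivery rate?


Formula: Required rate = Remaining points / Days left
Remaining = 137 - 113 = 24 points
Required rate = 24 / 9 = 2.67 points/day

2.67 points/day


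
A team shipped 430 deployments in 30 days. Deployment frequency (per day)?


Formula: deployments per day = releases / days
= 430 / 30
= 14.333 deploys/day
(equivalently, 100.33 deploys/week)

14.333 deploys/day


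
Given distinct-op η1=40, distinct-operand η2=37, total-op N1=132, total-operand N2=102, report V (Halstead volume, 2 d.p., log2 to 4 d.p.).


Formula: V = N * log2(η), where N = N1 + N2 and η = η1 + η2
η = 40 + 37 = 77
N = 132 + 102 = 234
log2(77) ≈ 6.2668
V = 234 * 6.2668 = 1466.43

1466.43


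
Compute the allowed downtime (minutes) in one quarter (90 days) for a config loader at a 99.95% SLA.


Formula: allowed downtime = period * (100 - SLA) / 100
Period (quarter (90 days)) = 129600 minutes
Unavailability fraction = (100 - 99.95) / 100
Allowed downtime = 129600 * (100 - 99.95) / 100
Allowed downtime = 64.8 minutes

64.8 minutes


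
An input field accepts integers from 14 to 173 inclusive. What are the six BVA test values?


Range: [14, 173]
Boundaries: just below min, min, min+1, max-1, max, just above max
Values: [13, 14, 15, 172, 173, 174]

[13, 14, 15, 172, 173, 174]


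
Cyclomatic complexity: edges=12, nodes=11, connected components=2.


Formula: V(G) = E - N + 2P
V(G) = 12 - 11 + 2*2
V(G) = 1 + 4
V(G) = 5

5


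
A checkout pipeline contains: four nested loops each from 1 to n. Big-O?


Reasoning: four levels of nesting
Complexity: O(n^4)

O(n^4)


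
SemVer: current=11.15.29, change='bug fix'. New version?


Current: 11.15.29
Change category: 'bug fix' → patch bump
SemVer rule: patch bump → increment PATCH (MAJOR and MINOR unchanged)
New: 11.15.30

11.15.30


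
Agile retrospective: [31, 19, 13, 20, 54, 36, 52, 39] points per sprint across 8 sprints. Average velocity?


Formula: Avg velocity = Total points / Number of sprints
Points: [31, 19, 13, 20, 54, 36, 52, 39]
Sum = 31 + 19 + 13 + 20 + 54 + 36 + 52 + 39 = 264
Avg velocity = 264 / 8 = 33.0 points/sprint

33.0 points/sprint


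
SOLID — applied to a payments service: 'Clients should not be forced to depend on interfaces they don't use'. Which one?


This describes the Interface Segregation Principle (ISP)

Interface Segregation Principle (ISP)


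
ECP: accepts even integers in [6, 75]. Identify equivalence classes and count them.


Constraint: even integers in [6, 75]
Class 1: x < 6 — out-of-range invalid
Class 2: x in [6,75] but odd — wrong type invalid
Class 3: x in [6,75] and even — valid
Class 4: x > 75 — out-of-range invalid
Total equivalence classes: 4

4 equivalence classes


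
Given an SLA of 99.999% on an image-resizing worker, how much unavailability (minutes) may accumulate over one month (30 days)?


Formula: allowed downtime = period * (100 - SLA) / 100
Period (month (30 days)) = 43200 minutes
Unavailability fraction = (100 - 99.999) / 100
Allowed downtime = 43200 * (100 - 99.999) / 100
Allowed downtime = 0.432 minutes

0.432 minutes


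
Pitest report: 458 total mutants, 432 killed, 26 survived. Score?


Mutation score = killed / total * 100
Mutation score = 432 / 458 * 100
Mutation score = 94.32%

94.32%


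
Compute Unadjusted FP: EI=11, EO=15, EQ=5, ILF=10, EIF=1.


UFP = EI*4 + EO*5 + EQ*4 + ILF*10 + EIF*7
UFP = 11*4 + 15*5 + 5*4 + 10*10 + 1*7
UFP = 44 + 75 + 20 + 100 + 7
UFP = 246

246


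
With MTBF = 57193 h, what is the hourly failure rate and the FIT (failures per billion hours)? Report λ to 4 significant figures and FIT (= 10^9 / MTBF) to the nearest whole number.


Formula: λ = 1 / MTBF; FIT = λ × 1e9 = 1e9 / MTBF
λ = 1 / 57193 ≈ 1.748e-05 failures/hour
FIT = 1e9 / 57193 ≈ 17485 failures per 1e9 hours (nearest whole number)

λ = 1.748e-05 /h, FIT = 17485


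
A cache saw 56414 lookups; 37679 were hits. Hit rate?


Formula: hit rate = hits / (hits + misses) * 100
hit rate = 37679 / (37679 + 18735) * 100
hit rate = 37679 / 56414 * 100
hit rate = 66.79%

66.79%


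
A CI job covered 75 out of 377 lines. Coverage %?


Coverage = covered / total * 100
Coverage = 75 / 377 * 100
Coverage = 19.89%

19.89%


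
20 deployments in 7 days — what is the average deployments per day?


Formula: deployments per day = releases / days
= 20 / 7
= 2.857 deploys/day
(equivalently, 20.0 deploys/week)

2.857 deploys/day


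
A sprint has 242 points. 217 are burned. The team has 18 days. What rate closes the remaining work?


Formula: Required rate = Remaining points / Days left
Remaining = 242 - 217 = 25 points
Required rate = 25 / 18 = 1.39 points/day

1.39 points/day


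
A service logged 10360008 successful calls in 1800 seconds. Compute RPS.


Formula: throughput = requests / seconds
throughput = 10360008 / 1800
throughput = 5755.56 requests/second

5755.56 requests/second


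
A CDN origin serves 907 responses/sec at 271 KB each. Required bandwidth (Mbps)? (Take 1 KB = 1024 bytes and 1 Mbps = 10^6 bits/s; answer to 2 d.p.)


Formula: Mbps = payload_bytes * RPS * 8 / 1e6
Payload per request = 271 KB = 271 * 1024 = 277504 bytes
Total bytes/sec = 277504 * 907 = 251696128
Total bits/sec = 251696128 * 8 = 2013569024
Mbps = 2013569024 / 1e6 = 2013.57

2013.57 Mbps


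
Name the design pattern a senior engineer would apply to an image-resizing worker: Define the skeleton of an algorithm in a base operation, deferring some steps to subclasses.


This matches the Template Method pattern

Template Method


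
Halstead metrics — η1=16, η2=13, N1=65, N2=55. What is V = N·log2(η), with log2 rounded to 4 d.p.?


Formula: V = N * log2(η), where N = N1 + N2 and η = η1 + η2
η = 16 + 13 = 29
N = 65 + 55 = 120
log2(29) ≈ 4.8580
V = 120 * 4.8580 = 582.96

582.96


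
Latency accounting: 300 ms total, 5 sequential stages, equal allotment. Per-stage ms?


Formula: per_stage = total_budget / stages
per_stage = 300 / 5
per_stage = 60.0 ms

60.0 ms


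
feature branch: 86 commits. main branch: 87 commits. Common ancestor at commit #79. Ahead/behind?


Common ancestor: commit #79
feature commits after divergence: 86 - 79 = 7
main commits after divergence: 87 - 79 = 8
feature is 7 commits ahead of main
main is 8 commits ahead of feature

feature ahead: 7, main ahead: 8


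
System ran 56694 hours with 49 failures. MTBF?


Formula: MTBF = Total operating time / Number of failures
MTBF = 56694 / 49
MTBF = 1157.02 hours

1157.02 hours


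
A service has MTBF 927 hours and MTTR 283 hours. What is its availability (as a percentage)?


Availability = MTBF / (MTBF + MTTR)
Availability = 927 / (927 + 283)
Availability = 927 / 1210
Availability = 76.6116%

76.6116%


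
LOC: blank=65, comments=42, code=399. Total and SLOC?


Total LOC = blank + comment + code
Total LOC = 65 + 42 + 399 = 506
SLOC (source only) = code = 399

Total LOC: 506, SLOC: 399


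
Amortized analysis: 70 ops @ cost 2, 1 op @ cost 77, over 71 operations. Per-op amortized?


Formula: Amortized cost = Total cost / Operations
Total cost = (70 * 2) + (1 * 77)
Total cost = 140 + 77 = 217
Amortized = 217 / 71 = 3.0563

3.0563


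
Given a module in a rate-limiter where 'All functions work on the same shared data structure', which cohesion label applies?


Reasoning: Functions share data
Type: Communicational cohesion

Communicational cohesion


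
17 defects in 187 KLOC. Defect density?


Defect density = defects / KLOC
Defect density = 17 / 187
Defect density = 0.091 defects/KLOC

0.091 defects/KLOC


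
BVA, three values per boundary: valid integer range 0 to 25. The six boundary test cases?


Range: [0, 25]
Boundaries: just below min, min, min+1, max-1, max, just above max
Values: [-1, 0, 1, 24, 25, 26]

[-1, 0, 1, 24, 25, 26]


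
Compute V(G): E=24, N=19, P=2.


Formula: V(G) = E - N + 2P
V(G) = 24 - 19 + 2*2
V(G) = 5 + 4
V(G) = 9

9


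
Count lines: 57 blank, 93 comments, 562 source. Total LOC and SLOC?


Total LOC = blank + comment + code
Total LOC = 57 + 93 + 562 = 712
SLOC (source only) = code = 562

Total LOC: 712, SLOC: 562


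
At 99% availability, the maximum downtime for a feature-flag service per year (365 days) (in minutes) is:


Formula: allowed downtime = period * (100 - SLA) / 100
Period (year (365 days)) = 525600 minutes
Unavailability fraction = (100 - 99.0) / 100
Allowed downtime = 525600 * (100 - 99.0) / 100
Allowed downtime = 5256.0 minutes

5256.0 minutes


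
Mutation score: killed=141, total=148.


Mutation score = killed / total * 100
Mutation score = 141 / 148 * 100
Mutation score = 95.27%

95.27%


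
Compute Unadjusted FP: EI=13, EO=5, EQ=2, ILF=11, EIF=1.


UFP = EI*4 + EO*5 + EQ*4 + ILF*10 + EIF*7
UFP = 13*4 + 5*5 + 2*4 + 11*10 + 1*7
UFP = 52 + 25 + 8 + 110 + 7
UFP = 202

202


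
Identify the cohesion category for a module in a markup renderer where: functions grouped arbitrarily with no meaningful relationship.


Reasoning: Worst: random grouping
Type: Coincidental cohesion

Coincidental cohesion


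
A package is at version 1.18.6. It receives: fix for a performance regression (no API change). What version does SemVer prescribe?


Current: 1.18.6
Change category: 'fix for a performance regression (no API change)' → patch bump
SemVer rule: patch bump → increment PATCH (MAJOR and MINOR unchanged)
New: 1.18.7

1.18.7


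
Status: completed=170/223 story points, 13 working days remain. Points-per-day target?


Formula: Required rate = Remaining points / Days left
Remaining = 223 - 170 = 53 points
Required rate = 53 / 13 = 4.08 points/day

4.08 points/day


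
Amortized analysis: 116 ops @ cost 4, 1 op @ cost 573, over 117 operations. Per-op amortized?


Formula: Amortized cost = Total cost / Operations
Total cost = (116 * 4) + (1 * 573)
Total cost = 464 + 573 = 1037
Amortized = 1037 / 117 = 8.8632

8.8632


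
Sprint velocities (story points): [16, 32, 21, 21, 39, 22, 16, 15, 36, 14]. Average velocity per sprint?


Formula: Avg velocity = Total points / Number of sprints
Points: [16, 32, 21, 21, 39, 22, 16, 15, 36, 14]
Sum = 16 + 32 + 21 + 21 + 39 + 22 + 16 + 15 + 36 + 14 = 232
Avg velocity = 232 / 10 = 23.2 points/sprint

23.2 points/sprint


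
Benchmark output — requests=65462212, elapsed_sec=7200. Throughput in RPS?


Formula: throughput = requests / seconds
throughput = 65462212 / 7200
throughput = 9091.97 requests/second

9091.97 requests/second


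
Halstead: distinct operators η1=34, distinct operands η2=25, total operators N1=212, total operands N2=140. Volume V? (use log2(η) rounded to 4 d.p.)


Formula: V = N * log2(η), where N = N1 + N2 and η = η1 + η2
η = 34 + 25 = 59
N = 212 + 140 = 352
log2(59) ≈ 5.8826
V = 352 * 5.8826 = 2070.68

2070.68


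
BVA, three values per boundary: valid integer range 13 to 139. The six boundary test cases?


Range: [13, 139]
Boundaries: just below min, min, min+1, max-1, max, just above max
Values: [12, 13, 14, 138, 139, 140]

[12, 13, 14, 138, 139, 140]


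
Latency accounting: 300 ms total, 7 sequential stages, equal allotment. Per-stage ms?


Formula: per_stage = total_budget / stages
per_stage = 300 / 7
per_stage = 42.86 ms

42.86 ms


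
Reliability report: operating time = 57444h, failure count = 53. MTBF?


Formula: MTBF = Total operating time / Number of failures
MTBF = 57444 / 53
MTBF = 1083.85 hours

1083.85 hours


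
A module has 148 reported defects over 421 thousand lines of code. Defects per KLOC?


Defect density = defects / KLOC
Defect density = 148 / 421
Defect density = 0.352 defects/KLOC

0.352 defects/KLOC


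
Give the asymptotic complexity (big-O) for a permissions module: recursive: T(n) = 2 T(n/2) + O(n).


Reasoning: master theorem case 2 (merge-sort recurrence)
Complexity: O(n log n)

O(n log n)


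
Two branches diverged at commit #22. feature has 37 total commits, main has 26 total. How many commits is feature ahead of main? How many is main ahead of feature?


Common ancestor: commit #22
feature commits after divergence: 37 - 22 = 15
main commits after divergence: 26 - 22 = 4
feature is 15 commits ahead of main
main is 4 commits ahead of feature

feature ahead: 15, main ahead: 4


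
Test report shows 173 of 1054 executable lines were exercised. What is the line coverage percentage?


Coverage = covered / total * 100
Coverage = 173 / 1054 * 100
Coverage = 16.41%

16.41%


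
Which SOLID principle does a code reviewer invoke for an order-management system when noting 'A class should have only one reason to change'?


This describes the Single Responsibility Principle (SRP)

Single Responsibility Principle (SRP)


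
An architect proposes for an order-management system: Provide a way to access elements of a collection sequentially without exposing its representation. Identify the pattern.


This matches the Iterator pattern

Iterator


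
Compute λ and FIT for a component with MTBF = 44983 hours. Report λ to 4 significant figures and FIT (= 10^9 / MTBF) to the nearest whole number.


Formula: λ = 1 / MTBF; FIT = λ × 1e9 = 1e9 / MTBF
λ = 1 / 44983 ≈ 2.223e-05 failures/hour
FIT = 1e9 / 44983 ≈ 22231 failures per 1e9 hours (nearest whole number)

λ = 2.223e-05 /h, FIT = 22231


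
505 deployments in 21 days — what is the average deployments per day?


Formula: deployments per day = releases / days
= 505 / 21
= 24.048 deploys/day
(equivalently, 168.33 deploys/week)

24.048 deploys/day


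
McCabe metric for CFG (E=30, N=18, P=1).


Formula: V(G) = E - N + 2P
V(G) = 30 - 18 + 2*1
V(G) = 12 + 2
V(G) = 14

14


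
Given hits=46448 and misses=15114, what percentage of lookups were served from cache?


Formula: hit rate = hits / (hits + misses) * 100
hit rate = 46448 / (46448 + 15114) * 100
hit rate = 46448 / 61562 * 100
hit rate = 75.45%

75.45%


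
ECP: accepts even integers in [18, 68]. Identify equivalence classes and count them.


Constraint: even integers in [18, 68]
Class 1: x < 18 — out-of-range invalid
Class 2: x in [18,68] but odd — wrong type invalid
Class 3: x in [18,68] and even — valid
Class 4: x > 68 — out-of-range invalid
Total equivalence classes: 4

4 equivalence classes


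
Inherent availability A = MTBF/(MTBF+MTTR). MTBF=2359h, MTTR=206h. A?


Availability = MTBF / (MTBF + MTTR)
Availability = 2359 / (2359 + 206)
Availability = 2359 / 2565
Availability = 91.9688%

91.9688%


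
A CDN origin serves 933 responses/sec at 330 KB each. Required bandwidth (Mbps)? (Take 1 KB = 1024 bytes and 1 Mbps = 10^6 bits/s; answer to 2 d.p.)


Formula: Mbps = payload_bytes * RPS * 8 / 1e6
Payload per request = 330 KB = 330 * 1024 = 337920 bytes
Total bytes/sec = 337920 * 933 = 315279360
Total bits/sec = 315279360 * 8 = 2522234880
Mbps = 2522234880 / 1e6 = 2522.23

2522.23 Mbps


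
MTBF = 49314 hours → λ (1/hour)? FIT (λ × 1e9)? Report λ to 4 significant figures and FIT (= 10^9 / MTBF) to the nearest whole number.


Formula: λ = 1 / MTBF; FIT = λ × 1e9 = 1e9 / MTBF
λ = 1 / 49314 ≈ 2.028e-05 failures/hour
FIT = 1e9 / 49314 ≈ 20278 failures per 1e9 hours (nearest whole number)

λ = 2.028e-05 /h, FIT = 20278


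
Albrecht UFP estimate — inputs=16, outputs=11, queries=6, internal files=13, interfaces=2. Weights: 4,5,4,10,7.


UFP = EI*4 + EO*5 + EQ*4 + ILF*10 + EIF*7
UFP = 16*4 + 11*5 + 6*4 + 13*10 + 2*7
UFP = 64 + 55 + 24 + 130 + 14
UFP = 287

287


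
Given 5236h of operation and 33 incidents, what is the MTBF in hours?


Formula: MTBF = Total operating time / Number of failures
MTBF = 5236 / 33
MTBF = 158.67 hours

158.67 hours


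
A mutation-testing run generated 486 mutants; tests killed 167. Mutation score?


Mutation score = killed / total * 100
Mutation score = 167 / 486 * 100
Mutation score = 34.36%

34.36%


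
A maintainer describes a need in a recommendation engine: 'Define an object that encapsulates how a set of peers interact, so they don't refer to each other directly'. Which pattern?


This matches the Mediator pattern

Mediator


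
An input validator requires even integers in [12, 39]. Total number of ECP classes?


Constraint: even integers in [12, 39]
Class 1: x < 12 — out-of-range invalid
Class 2: x in [12,39] but odd — wrong type invalid
Class 3: x in [12,39] and even — valid
Class 4: x > 39 — out-of-range invalid
Total equivalence classes: 4

4 equivalence classes


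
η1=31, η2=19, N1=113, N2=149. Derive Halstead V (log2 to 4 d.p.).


Formula: V = N * log2(η), where N = N1 + N2 and η = η1 + η2
η = 31 + 19 = 50
N = 113 + 149 = 262
log2(50) ≈ 5.6439
V = 262 * 5.6439 = 1478.70

1478.70


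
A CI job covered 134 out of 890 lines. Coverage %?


Coverage = covered / total * 100
Coverage = 134 / 890 * 100
Coverage = 15.06%

15.06%


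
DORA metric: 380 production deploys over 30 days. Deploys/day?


Formula: deployments per day = releases / days
= 380 / 30
= 12.667 deploys/day
(equivalently, 88.67 deploys/week)

12.667 deploys/day


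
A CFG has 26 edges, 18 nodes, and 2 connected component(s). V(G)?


Formula: V(G) = E - N + 2P
V(G) = 26 - 18 + 2*2
V(G) = 8 + 4
V(G) = 12

12


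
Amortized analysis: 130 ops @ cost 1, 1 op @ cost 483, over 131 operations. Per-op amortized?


Formula: Amortized cost = Total cost / Operations
Total cost = (130 * 1) + (1 * 483)
Total cost = 130 + 483 = 613
Amortized = 613 / 131 = 4.6794

4.6794


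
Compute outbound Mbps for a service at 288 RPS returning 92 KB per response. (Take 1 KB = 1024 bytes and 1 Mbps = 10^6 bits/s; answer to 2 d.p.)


Formula: Mbps = payload_bytes * RPS * 8 / 1e6
Payload per request = 92 KB = 92 * 1024 = 94208 bytes
Total bytes/sec = 94208 * 288 = 27131904
Total bits/sec = 27131904 * 8 = 217055232
Mbps = 217055232 / 1e6 = 217.06

217.06 Mbps


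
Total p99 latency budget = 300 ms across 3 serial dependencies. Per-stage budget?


Formula: per_stage = total_budget / stages
per_stage = 300 / 3
per_stage = 100.0 ms

100.0 ms


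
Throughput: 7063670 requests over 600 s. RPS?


Formula: throughput = requests / seconds
throughput = 7063670 / 600
throughput = 11772.78 requests/second

11772.78 requests/second


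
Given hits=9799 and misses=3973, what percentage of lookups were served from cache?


Formula: hit rate = hits / (hits + misses) * 100
hit rate = 9799 / (9799 + 3973) * 100
hit rate = 9799 / 13772 * 100
hit rate = 71.15%

71.15%


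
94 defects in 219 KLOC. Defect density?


Defect density = defects / KLOC
Defect density = 94 / 219
Defect density = 0.429 defects/KLOC

0.429 defects/KLOC


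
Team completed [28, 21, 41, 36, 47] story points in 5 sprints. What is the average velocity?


Formula: Avg velocity = Total points / Number of sprints
Points: [28, 21, 41, 36, 47]
Sum = 28 + 21 + 41 + 36 + 47 = 173
Avg velocity = 173 / 5 = 34.6 points/sprint

34.6 points/sprint


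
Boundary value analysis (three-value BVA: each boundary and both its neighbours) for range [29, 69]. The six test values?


Range: [29, 69]
Boundaries: just below min, min, min+1, max-1, max, just above max
Values: [28, 29, 30, 68, 69, 70]

[28, 29, 30, 68, 69, 70]


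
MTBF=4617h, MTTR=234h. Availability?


Availability = MTBF / (MTBF + MTTR)
Availability = 4617 / (4617 + 234)
Availability = 4617 / 4851
Availability = 95.1763%

95.1763%


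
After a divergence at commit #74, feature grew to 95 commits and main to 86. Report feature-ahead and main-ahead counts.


Common ancestor: commit #74
feature commits after divergence: 95 - 74 = 21
main commits after divergence: 86 - 74 = 12
feature is 21 commits ahead of main
main is 12 commits ahead of feature

feature ahead: 21, main ahead: 12


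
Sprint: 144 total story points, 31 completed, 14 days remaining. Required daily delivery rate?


Formula: Required rate = Remaining points / Days left
Remaining = 144 - 31 = 113 points
Required rate = 113 / 14 = 8.07 points/day

8.07 points/day


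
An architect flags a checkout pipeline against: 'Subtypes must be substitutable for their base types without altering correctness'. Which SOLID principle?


This describes the Liskov Substitution Principle (LSP)

Liskov Substitution Principle (LSP)


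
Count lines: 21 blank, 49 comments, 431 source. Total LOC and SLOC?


Total LOC = blank + comment + code
Total LOC = 21 + 49 + 431 = 501
SLOC (source only) = code = 431

Total LOC: 501, SLOC: 431


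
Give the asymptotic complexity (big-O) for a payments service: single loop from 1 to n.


Reasoning: one pass through n items
Complexity: O(n)

O(n)


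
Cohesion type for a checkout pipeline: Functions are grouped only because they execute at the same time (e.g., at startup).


Reasoning: Related by timing only
Type: Temporal cohesion

Temporal cohesion


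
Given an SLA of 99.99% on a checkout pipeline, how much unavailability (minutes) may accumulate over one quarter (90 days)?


Formula: allowed downtime = period * (100 - SLA) / 100
Period (quarter (90 days)) = 129600 minutes
Unavailability fraction = (100 - 99.99) / 100
Allowed downtime = 129600 * (100 - 99.99) / 100
Allowed downtime = 12.96 minutes

12.96 minutes


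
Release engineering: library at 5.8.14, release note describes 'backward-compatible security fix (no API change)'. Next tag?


Current: 5.8.14
Change category: 'backward-compatible security fix (no API change)' → patch bump
SemVer rule: patch bump → increment PATCH (MAJOR and MINOR unchanged)
New: 5.8.15

5.8.15


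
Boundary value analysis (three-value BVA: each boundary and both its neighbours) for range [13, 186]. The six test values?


Range: [13, 186]
Boundaries: just below min, min, min+1, max-1, max, just above max
Values: [12, 13, 14, 185, 186, 187]

[12, 13, 14, 185, 186, 187]


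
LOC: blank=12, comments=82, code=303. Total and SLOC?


Total LOC = blank + comment + code
Total LOC = 12 + 82 + 303 = 397
SLOC (source only) = code = 303

Total LOC: 397, SLOC: 303


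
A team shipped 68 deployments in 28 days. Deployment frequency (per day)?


Formula: deployments per day = releases / days
= 68 / 28
= 2.429 deploys/day
(equivalently, 17.0 deploys/week)

2.429 deploys/day


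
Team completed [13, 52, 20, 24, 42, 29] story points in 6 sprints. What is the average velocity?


Formula: Avg velocity = Total points / Number of sprints
Points: [13, 52, 20, 24, 42, 29]
Sum = 13 + 52 + 20 + 24 + 42 + 29 = 180
Avg velocity = 180 / 6 = 30.0 points/sprint

30.0 points/sprint


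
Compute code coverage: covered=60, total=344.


Coverage = covered / total * 100
Coverage = 60 / 344 * 100
Coverage = 17.44%

17.44%


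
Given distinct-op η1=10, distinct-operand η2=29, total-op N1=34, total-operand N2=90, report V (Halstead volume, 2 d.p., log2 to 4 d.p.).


Formula: V = N * log2(η), where N = N1 + N2 and η = η1 + η2
η = 10 + 29 = 39
N = 34 + 90 = 124
log2(39) ≈ 5.2854
V = 124 * 5.2854 = 655.39

655.39


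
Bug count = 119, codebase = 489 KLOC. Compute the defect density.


Defect density = defects / KLOC
Defect density = 119 / 489
Defect density = 0.243 defects/KLOC

0.243 defects/KLOC


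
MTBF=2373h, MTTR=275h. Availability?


Availability = MTBF / (MTBF + MTTR)
Availability = 2373 / (2373 + 275)
Availability = 2373 / 2648
Availability = 89.6148%

89.6148%


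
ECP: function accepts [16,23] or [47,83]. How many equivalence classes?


Valid ranges: [16,23] and [47,83]
Class 1: x < 16 — invalid
Class 2: 16 ≤ x ≤ 23 — valid
Class 3: 23 < x < 47 — invalid (gap between ranges)
Class 4: 47 ≤ x ≤ 83 — valid
Class 5: x > 83 — invalid
Total equivalence classes: 5

5 equivalence classes


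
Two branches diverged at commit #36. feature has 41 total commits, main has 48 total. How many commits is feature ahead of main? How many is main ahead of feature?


Common ancestor: commit #36
feature commits after divergence: 41 - 36 = 5
main commits after divergence: 48 - 36 = 12
feature is 5 commits ahead of main
main is 12 commits ahead of feature

feature ahead: 5, main ahead: 12


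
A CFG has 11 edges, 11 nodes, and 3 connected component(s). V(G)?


Formula: V(G) = E - N + 2P
V(G) = 11 - 11 + 2*3
V(G) = 0 + 6
V(G) = 6

6


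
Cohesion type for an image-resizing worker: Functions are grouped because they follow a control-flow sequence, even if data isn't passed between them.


Reasoning: Grouped by order of execution within a routine, not by data flow
Type: Procedural cohesion

Procedural cohesion


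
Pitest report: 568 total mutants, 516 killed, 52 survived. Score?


Mutation score = killed / total * 100
Mutation score = 516 / 568 * 100
Mutation score = 90.85%

90.85%


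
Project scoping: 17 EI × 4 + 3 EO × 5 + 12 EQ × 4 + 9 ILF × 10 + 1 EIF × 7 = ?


UFP = EI*4 + EO*5 + EQ*4 + ILF*10 + EIF*7
UFP = 17*4 + 3*5 + 12*4 + 9*10 + 1*7
UFP = 68 + 15 + 48 + 90 + 7
UFP = 228

228


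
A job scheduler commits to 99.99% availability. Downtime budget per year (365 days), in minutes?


Formula: allowed downtime = period * (100 - SLA) / 100
Period (year (365 days)) = 525600 minutes
Unavailability fraction = (100 - 99.99) / 100
Allowed downtime = 525600 * (100 - 99.99) / 100
Allowed downtime = 52.56 minutes

52.56 minutes


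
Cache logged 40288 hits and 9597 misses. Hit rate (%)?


Formula: hit rate = hits / (hits + misses) * 100
hit rate = 40288 / (40288 + 9597) * 100
hit rate = 40288 / 49885 * 100
hit rate = 80.76%

80.76%


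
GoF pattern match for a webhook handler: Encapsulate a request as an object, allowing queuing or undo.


This matches the Command pattern

Command


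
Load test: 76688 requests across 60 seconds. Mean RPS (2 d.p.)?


Formula: throughput = requests / seconds
throughput = 76688 / 60
throughput = 1278.13 requests/second

1278.13 requests/second


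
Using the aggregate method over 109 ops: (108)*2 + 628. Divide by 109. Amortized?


Formula: Amortized cost = Total cost / Operations
Total cost = (108 * 2) + (1 * 628)
Total cost = 216 + 628 = 844
Amortized = 844 / 109 = 7.7431

7.7431


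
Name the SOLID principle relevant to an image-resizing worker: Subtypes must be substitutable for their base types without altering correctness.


This describes the Liskov Substitution Principle (LSP)

Liskov Substitution Principle (LSP)


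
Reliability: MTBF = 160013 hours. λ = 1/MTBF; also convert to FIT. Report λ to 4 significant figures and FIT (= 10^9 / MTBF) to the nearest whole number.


Formula: λ = 1 / MTBF; FIT = λ × 1e9 = 1e9 / MTBF
λ = 1 / 160013 ≈ 6.249e-06 failures/hour
FIT = 1e9 / 160013 ≈ 6249 failures per 1e9 hours (nearest whole number)

λ = 6.249e-06 /h, FIT = 6249
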